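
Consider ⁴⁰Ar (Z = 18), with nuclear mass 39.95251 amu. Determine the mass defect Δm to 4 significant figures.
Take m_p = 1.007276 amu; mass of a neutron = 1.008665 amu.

Mass of separated nucleons = 18(1.007276) + 22(1.008665) = 18.130968 + 22.190630 = 40.321598 amu
Δm = 40.321598 − 39.95251 = 0.369088 amu

0.3691 amu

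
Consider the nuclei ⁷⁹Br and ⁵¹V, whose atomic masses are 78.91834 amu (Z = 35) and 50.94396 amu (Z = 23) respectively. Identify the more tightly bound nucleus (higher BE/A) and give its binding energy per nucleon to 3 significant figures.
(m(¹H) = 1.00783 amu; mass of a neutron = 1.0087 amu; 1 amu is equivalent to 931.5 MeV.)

⁵¹V; 8.76 MeV/nucleon

⁷⁹Br: Σm = 35(1.00783) + 44(1.0087) = 79.65685 amu; Δm = 0.73851 amu; E_B = 687.92 MeV; E_B/A = 8.708 MeV
⁵¹V: Σm = 23(1.00783) + 28(1.0087) = 51.42369 amu; Δm = 0.47973 amu; E_B = 446.87 MeV; E_B/A = 8.762 MeV
⁵¹V has the higher binding energy per nucleon, so it is the more tightly bound nucleus.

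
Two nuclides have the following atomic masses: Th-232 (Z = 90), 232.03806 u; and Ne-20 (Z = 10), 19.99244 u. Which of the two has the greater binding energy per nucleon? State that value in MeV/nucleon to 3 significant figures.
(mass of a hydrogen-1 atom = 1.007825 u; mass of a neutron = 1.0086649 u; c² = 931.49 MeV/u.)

Ne-20; 8.03 MeV/nucleon

Th-232: Σm = 90(1.007825) + 142(1.0086649) = 233.9346658 u; Δm = 1.8966058 u; E_B = 1766.669 MeV; E_B/A = 7.61495 MeV
Ne-20: Σm = 10(1.007825) + 10(1.0086649) = 20.1648990 u; Δm = 0.1724590 u; E_B = 160.64 MeV; E_B/A = 8.032 MeV
Ne-20 has the higher binding energy per nucleon, so it is the more tightly bound nucleus.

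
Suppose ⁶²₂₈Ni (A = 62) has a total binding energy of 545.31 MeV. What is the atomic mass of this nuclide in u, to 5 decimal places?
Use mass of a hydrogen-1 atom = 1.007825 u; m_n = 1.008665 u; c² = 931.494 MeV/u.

Mass defect = 545.31 MeV / (931.494 MeV/u) = 0.5854144 u
Constituent mass = 28(1.007825) + 34(1.008665) = 62.513710 u
Atomic mass = 62.513710 − 0.5854144 = 61.9282956 u ≈ 61.92830 u (to 5 decimal places)

61.92830 u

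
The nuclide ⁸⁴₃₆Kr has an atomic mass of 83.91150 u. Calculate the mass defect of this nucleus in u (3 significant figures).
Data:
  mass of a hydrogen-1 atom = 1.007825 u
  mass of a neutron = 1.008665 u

With 36 protons and 48 neutrons (A = 84):
Mass of separated nucleons = 36(1.007825) + 48(1.008665) = 36.281700 + 48.415920 = 84.697620 u
Mass defect Δm = 84.697620 − 83.91150 = 0.786120 u

0.786 u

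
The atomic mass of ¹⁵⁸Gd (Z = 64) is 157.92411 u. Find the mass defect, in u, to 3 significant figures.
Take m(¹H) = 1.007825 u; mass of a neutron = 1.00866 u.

With 64 protons and 94 neutrons (A = 158):
Total constituent mass: 64 × 1.007825 + 94 × 1.00866 = 159.314840 u
Δm = 159.314840 − 157.92411 = 1.390730 u

1.39 u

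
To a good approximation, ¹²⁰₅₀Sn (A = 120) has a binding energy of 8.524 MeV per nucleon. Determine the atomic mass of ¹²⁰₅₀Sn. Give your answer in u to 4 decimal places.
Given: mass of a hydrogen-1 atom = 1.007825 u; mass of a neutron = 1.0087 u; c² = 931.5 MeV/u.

119.9022 u

Total binding energy = 120 × 8.524 = 1022.880 MeV
Mass defect = 1022.880 MeV / (931.5 MeV/u) = 1.098100 u
Constituent mass = 50(1.007825) + 70(1.0087) = 121.000250 u
Atomic mass = 121.000250 − 1.098100 = 119.902150 u ≈ 119.9022 u (to 4 decimal places)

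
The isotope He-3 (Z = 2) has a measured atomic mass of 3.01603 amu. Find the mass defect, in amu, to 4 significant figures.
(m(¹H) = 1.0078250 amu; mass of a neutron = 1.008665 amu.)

0.008285 amu

Total constituent mass: 2 × 1.0078250 + 1 × 1.008665 = 3.0243150 amu
Δm = 3.0243150 − 3.01603 = 0.0082850 amu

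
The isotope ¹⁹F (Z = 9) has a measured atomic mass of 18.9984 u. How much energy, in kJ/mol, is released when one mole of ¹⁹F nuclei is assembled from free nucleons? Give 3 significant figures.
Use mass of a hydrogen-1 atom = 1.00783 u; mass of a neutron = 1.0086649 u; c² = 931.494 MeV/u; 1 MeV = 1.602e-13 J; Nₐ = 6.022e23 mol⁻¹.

1.43e+10 kJ/mol

Z = 9, so N = A − Z = 19 − 9 = 10.
Mass of separated nucleons = 9(1.00783) + 10(1.0086649) = 9.07047 + 10.0866490 = 19.1571190 u
Δm = 19.1571190 − 18.9984 = 0.1587190 u
E_B = 0.1587190 × 931.494 = 147.846 MeV
Per nucleus in joules: 147.846 MeV × 1.602e-13 J/MeV = 2.3685e-11 J
Per mole: 2.3685e-11 J × 6.022e23 mol⁻¹ = 1.4263e+13 J/mol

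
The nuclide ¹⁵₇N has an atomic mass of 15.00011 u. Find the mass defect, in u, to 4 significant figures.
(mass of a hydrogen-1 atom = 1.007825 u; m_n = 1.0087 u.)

0.1243 u

Σm = 7·m(¹H) + 8·m_n = 7.054775 + 8.0696 = 15.124375 u
Δm = 15.124375 − 15.00011 = 0.124265 u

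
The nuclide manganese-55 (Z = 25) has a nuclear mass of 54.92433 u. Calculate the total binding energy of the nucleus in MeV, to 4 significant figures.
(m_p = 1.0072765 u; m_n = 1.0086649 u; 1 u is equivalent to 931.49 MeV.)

The nucleus contains 25 protons and 55 − 25 = 30 neutrons.
Σm = 25·m_p + 30·m_n = 25.1819125 + 30.2599470 = 55.4418595 u
Δm = 55.4418595 − 54.92433 = 0.5175295 u
Binding energy = Δm·c² = 0.5175295 × 931.49 MeV/u = 482.074 MeV

482.1 MeV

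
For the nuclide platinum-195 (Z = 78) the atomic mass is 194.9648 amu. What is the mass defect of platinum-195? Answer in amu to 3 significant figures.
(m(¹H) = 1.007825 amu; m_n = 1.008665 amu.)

1.66 amu

With 78 protons and 117 neutrons (A = 195):
Mass of separated nucleons = 78(1.007825) + 117(1.008665) = 78.610350 + 118.013805 = 196.624155 amu
The mass defect is 196.624155 − 194.9648 = 1.659355 amu.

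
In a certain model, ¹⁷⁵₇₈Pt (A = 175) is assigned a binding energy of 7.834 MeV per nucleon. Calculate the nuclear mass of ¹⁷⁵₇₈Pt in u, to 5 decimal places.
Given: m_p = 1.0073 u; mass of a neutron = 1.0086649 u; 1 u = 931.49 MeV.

174.93811 u

Total binding energy = 175 × 7.834 = 1370.950 MeV
Mass defect = 1370.950 MeV / (931.49 MeV/u) = 1.4717818 u
Constituent mass = 78(1.0073) + 97(1.0086649) = 176.4098953 u
Nuclear mass = 176.4098953 − 1.4717818 = 174.9381135 u ≈ 174.93811 u (to 5 decimal places)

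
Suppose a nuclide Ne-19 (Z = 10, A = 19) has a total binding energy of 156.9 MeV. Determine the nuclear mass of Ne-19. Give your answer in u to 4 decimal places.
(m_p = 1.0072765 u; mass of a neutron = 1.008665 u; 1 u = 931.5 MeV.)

Mass defect = 156.9 MeV / (931.5 MeV/u) = 0.168438 u
Constituent mass = 10(1.0072765) + 9(1.008665) = 19.1507500 u
Nuclear mass = 19.1507500 − 0.168438 = 18.9823120 u ≈ 18.9823 u (to 4 decimal places)

18.9823 u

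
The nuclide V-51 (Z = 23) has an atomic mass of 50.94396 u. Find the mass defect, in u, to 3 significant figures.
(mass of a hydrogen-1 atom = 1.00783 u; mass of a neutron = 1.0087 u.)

With 23 protons and 28 neutrons (A = 51):
Σm = 23·m(¹H) + 28·m_n = 23.18009 + 28.2436 = 51.42369 u
The mass defect is 51.42369 − 50.94396 = 0.47973 u.

0.480 u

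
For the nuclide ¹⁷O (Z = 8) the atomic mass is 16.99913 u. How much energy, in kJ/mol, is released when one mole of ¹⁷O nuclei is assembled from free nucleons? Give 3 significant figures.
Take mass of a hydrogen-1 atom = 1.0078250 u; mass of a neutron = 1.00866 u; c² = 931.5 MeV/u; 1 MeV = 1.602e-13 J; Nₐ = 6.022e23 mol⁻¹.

1.27e+10 kJ/mol

The nucleus contains 8 protons and 17 − 8 = 9 neutrons.
Total constituent mass: 8 × 1.0078250 + 9 × 1.00866 = 17.1405400 u
Mass defect Δm = 17.1405400 − 16.99913 = 0.1414100 u
E_B = 0.1414100 × 931.5 = 131.723 MeV
Per nucleus in joules: 131.723 MeV × 1.602e-13 J/MeV = 2.1102e-11 J
Per mole: 2.1102e-11 J × 6.022e23 mol⁻¹ = 1.2708e+13 J/mol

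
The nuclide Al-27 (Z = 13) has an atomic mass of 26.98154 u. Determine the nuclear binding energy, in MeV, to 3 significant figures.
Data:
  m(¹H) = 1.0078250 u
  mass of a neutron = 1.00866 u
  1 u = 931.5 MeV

Total constituent mass: 13 × 1.0078250 + 14 × 1.00866 = 27.2229650 u
Δm = 27.2229650 − 26.98154 = 0.2414250 u
Binding energy = Δm·c² = 0.2414250 × 931.5 MeV/u = 224.887 MeV

225 MeV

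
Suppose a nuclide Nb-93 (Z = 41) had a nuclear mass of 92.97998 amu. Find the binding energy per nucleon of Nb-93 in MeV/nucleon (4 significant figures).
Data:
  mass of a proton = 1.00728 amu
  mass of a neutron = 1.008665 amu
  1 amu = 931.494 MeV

7.703 MeV/nucleon

Z = 41, so N = A − Z = 93 − 41 = 52.
Total constituent mass: 41 × 1.00728 + 52 × 1.008665 = 93.749060 amu
Mass defect Δm = 93.749060 − 92.97998 = 0.769080 amu
E_B = 0.769080 × 931.494 = 716.393 MeV
Dividing by A = 93 gives 7.703 MeV per nucleon.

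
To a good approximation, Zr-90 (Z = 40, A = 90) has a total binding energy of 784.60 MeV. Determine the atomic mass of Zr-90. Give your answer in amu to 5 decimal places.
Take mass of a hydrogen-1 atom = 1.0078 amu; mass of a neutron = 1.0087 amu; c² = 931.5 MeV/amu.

Mass defect = 784.60 MeV / (931.5 MeV/amu) = 0.8422974 amu
Constituent mass = 40(1.0078) + 50(1.0087) = 90.7470 amu
Atomic mass = 90.7470 − 0.8422974 = 89.9047026 amu ≈ 89.90470 amu (to 5 decimal places)

89.90470 amu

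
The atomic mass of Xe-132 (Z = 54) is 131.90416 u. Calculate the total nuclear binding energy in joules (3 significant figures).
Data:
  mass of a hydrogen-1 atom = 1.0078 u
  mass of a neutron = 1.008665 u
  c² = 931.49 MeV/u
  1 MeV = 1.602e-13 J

1.78e-10 J

The nucleus contains 54 protons and 132 − 54 = 78 neutrons.
Σm = 54·m(¹H) + 78·m_n = 54.4212 + 78.675870 = 133.097070 u
The mass defect is 133.097070 − 131.90416 = 1.192910 u.
Binding energy = Δm·c² = 1.192910 × 931.49 MeV/u = 1111.18 MeV
In joules: 1111.18 MeV × 1.602e-13 J/MeV = 1.7801e-10 J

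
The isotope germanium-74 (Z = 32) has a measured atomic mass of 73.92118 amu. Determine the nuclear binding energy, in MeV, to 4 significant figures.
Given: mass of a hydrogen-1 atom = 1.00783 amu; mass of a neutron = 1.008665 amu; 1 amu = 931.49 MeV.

With 32 protons and 42 neutrons (A = 74):
Mass of separated nucleons = 32(1.00783) + 42(1.008665) = 32.25056 + 42.363930 = 74.614490 amu
The mass defect is 74.614490 − 73.92118 = 0.693310 amu.
Binding energy = Δm·c² = 0.693310 × 931.49 MeV/amu = 645.811 MeV

645.8 MeV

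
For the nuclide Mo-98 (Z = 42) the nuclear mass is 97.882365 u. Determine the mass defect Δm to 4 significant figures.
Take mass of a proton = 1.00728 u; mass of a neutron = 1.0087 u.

With 42 protons and 56 neutrons (A = 98):
Σm = 42·m_p + 56·m_n = 42.30576 + 56.4872 = 98.79296 u
Mass defect Δm = 98.79296 − 97.882365 = 0.910595 u

0.9106 u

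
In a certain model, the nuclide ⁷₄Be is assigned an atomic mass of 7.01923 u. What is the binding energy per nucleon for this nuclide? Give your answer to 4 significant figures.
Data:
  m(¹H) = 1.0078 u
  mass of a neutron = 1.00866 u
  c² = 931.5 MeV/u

Mass of separated nucleons = 4(1.0078) + 3(1.00866) = 4.0312 + 3.02598 = 7.05718 u
Mass defect Δm = 7.05718 − 7.01923 = 0.03795 u
Binding energy = Δm·c² = 0.03795 × 931.5 MeV/u = 35.3504 MeV
Dividing by A = 7 gives 5.050 MeV per nucleon.

5.050 MeV/nucleon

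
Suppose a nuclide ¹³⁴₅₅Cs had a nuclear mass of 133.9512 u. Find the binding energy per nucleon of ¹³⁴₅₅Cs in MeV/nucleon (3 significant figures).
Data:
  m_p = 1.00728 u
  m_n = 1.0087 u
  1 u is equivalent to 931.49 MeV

Z = 55, so N = A − Z = 134 − 55 = 79.
Total constituent mass: 55 × 1.00728 + 79 × 1.0087 = 135.08770 u
Δm = 135.08770 − 133.9512 = 1.13650 u
E_B = 1.13650 × 931.49 = 1058.64 MeV
Per nucleon: 1058.64 / 134 = 7.900 MeV

7.90 MeV/nucleon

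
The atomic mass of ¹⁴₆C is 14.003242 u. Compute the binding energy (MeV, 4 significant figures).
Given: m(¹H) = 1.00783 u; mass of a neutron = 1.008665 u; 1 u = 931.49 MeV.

Z = 6, so N = A − Z = 14 − 6 = 8.
Σm = 6·m(¹H) + 8·m_n = 6.04698 + 8.069320 = 14.116300 u
The mass defect is 14.116300 − 14.003242 = 0.113058 u.
E_B = 0.113058 × 931.49 = 105.312 MeV

105.3 MeV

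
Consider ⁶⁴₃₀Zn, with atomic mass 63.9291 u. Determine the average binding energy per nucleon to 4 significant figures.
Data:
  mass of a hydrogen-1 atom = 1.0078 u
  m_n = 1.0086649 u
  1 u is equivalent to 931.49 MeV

8.726 MeV/nucleon

The nucleus contains 30 protons and 64 − 30 = 34 neutrons.
Total constituent mass: 30 × 1.0078 + 34 × 1.0086649 = 64.5286066 u
Δm = 64.5286066 − 63.9291 = 0.5995066 u
E_B = 0.5995066 × 931.49 = 558.434 MeV
Dividing by A = 64 gives 8.726 MeV per nucleon.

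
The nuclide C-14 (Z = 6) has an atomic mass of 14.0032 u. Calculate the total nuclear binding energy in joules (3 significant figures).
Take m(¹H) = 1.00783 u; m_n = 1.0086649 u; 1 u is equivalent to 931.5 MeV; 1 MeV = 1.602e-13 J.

1.69e-11 J

Z = 6, so N = A − Z = 14 − 6 = 8.
Total constituent mass: 6 × 1.00783 + 8 × 1.0086649 = 14.1162992 u
Δm = 14.1162992 − 14.0032 = 0.1130992 u
Converting to energy: 0.1130992 u × 931.5 MeV/u = 105.352 MeV
In joules: 105.352 MeV × 1.602e-13 J/MeV = 1.6877e-11 J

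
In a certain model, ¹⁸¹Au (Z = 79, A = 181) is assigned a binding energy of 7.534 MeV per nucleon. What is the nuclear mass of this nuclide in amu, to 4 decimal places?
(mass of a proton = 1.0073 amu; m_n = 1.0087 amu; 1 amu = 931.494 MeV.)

Total binding energy = 181 × 7.534 = 1363.654 MeV
Mass defect = 1363.654 MeV / (931.494 MeV/amu) = 1.463943 amu
Constituent mass = 79(1.0073) + 102(1.0087) = 182.4641 amu
Nuclear mass = 182.4641 − 1.463943 = 181.000157 amu ≈ 181.0002 amu (to 4 decimal places)

181.0002 amu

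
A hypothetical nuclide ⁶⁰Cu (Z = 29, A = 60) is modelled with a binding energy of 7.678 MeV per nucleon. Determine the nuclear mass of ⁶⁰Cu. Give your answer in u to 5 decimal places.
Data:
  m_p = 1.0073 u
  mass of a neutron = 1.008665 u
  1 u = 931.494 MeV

59.98575 u

Total binding energy = 60 × 7.678 = 460.680 MeV
Mass defect = 460.680 MeV / (931.494 MeV/u) = 0.4945604 u
Constituent mass = 29(1.0073) + 31(1.008665) = 60.480315 u
Nuclear mass = 60.480315 − 0.4945604 = 59.9857546 u ≈ 59.98575 u (to 5 decimal places)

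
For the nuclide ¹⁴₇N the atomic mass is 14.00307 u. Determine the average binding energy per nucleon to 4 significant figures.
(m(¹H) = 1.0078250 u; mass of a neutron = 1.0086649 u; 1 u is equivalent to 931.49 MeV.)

Z = 7, so N = A − Z = 14 − 7 = 7.
Mass of separated nucleons = 7(1.0078250) + 7(1.0086649) = 7.0547750 + 7.0606543 = 14.1154293 u
Mass defect Δm = 14.1154293 − 14.00307 = 0.1123593 u
Converting to energy: 0.1123593 u × 931.49 MeV/u = 104.662 MeV
Dividing by A = 14 gives 7.476 MeV per nucleon.

7.476 MeV/nucleon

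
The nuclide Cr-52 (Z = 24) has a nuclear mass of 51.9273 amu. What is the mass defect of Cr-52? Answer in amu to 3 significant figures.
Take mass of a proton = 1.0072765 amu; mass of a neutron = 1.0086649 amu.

0.490 amu

Mass of separated nucleons = 24(1.0072765) + 28(1.0086649) = 24.1746360 + 28.2426172 = 52.4172532 amu
Mass defect Δm = 52.4172532 − 51.9273 = 0.4899532 amu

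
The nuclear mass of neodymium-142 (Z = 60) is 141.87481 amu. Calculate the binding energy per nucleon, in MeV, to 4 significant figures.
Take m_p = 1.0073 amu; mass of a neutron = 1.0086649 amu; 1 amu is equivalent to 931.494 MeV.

With 60 protons and 82 neutrons (A = 142):
Mass of separated nucleons = 60(1.0073) + 82(1.0086649) = 60.4380 + 82.7105218 = 143.1485218 amu
Mass defect Δm = 143.1485218 − 141.87481 = 1.2737118 amu
E_B = 1.2737118 × 931.494 = 1186.45 MeV
BE/A = 1186.45 MeV / 142 = 8.355 MeV/nucleon

8.355 MeV/nucleon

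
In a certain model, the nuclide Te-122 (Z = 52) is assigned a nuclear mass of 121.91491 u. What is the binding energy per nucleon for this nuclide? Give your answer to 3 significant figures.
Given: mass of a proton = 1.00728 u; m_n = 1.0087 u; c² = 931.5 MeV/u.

8.19 MeV/nucleon

Total constituent mass: 52 × 1.00728 + 70 × 1.0087 = 122.98756 u
Δm = 122.98756 − 121.91491 = 1.07265 u
Binding energy = Δm·c² = 1.07265 × 931.5 MeV/u = 999.173 MeV
Per nucleon: 999.173 / 122 = 8.190 MeV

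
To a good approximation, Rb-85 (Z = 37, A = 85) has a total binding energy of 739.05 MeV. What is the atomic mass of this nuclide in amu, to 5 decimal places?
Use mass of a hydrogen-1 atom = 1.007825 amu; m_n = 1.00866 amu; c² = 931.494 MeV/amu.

Mass defect = 739.05 MeV / (931.494 MeV/amu) = 0.7934029 amu
Constituent mass = 37(1.007825) + 48(1.00866) = 85.705205 amu
Atomic mass = 85.705205 − 0.7934029 = 84.9118021 amu ≈ 84.91180 amu (to 5 decimal places)

84.91180 amu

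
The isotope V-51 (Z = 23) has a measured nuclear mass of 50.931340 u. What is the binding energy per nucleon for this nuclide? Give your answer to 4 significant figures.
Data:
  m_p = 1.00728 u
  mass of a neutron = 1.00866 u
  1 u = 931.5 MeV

Mass of separated nucleons = 23(1.00728) + 28(1.00866) = 23.16744 + 28.24248 = 51.40992 u
Δm = 51.40992 − 50.931340 = 0.478580 u
E_B = 0.478580 × 931.5 = 445.797 MeV
Per nucleon: 445.797 / 51 = 8.741 MeV

8.741 MeV/nucleon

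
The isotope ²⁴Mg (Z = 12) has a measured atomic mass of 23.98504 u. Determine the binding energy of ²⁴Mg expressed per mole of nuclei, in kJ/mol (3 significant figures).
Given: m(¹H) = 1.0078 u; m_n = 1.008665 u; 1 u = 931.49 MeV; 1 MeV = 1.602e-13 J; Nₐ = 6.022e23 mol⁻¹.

Mass of separated nucleons = 12(1.0078) + 12(1.008665) = 12.0936 + 12.103980 = 24.197580 u
The mass defect is 24.197580 − 23.98504 = 0.212540 u.
Converting to energy: 0.212540 u × 931.49 MeV/u = 197.979 MeV
Per nucleus in joules: 197.979 MeV × 1.602e-13 J/MeV = 3.1716e-11 J
Per mole: 3.1716e-11 J × 6.022e23 mol⁻¹ = 1.9099e+13 J/mol

1.91e+10 kJ/mol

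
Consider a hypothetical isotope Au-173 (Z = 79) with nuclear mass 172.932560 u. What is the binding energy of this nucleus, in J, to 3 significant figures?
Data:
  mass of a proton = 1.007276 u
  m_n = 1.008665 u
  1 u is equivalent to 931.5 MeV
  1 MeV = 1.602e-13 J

2.17e-10 J

The nucleus contains 79 protons and 173 − 79 = 94 neutrons.
Σm = 79·m_p + 94·m_n = 79.574804 + 94.814510 = 174.389314 u
Mass defect Δm = 174.389314 − 172.932560 = 1.456754 u
Binding energy = Δm·c² = 1.456754 × 931.5 MeV/u = 1356.97 MeV
In joules: 1356.97 MeV × 1.602e-13 J/MeV = 2.1739e-10 J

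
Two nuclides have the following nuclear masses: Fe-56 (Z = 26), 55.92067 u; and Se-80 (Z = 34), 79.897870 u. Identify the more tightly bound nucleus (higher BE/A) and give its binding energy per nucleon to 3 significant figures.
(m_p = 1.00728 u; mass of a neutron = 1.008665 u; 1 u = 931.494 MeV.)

Fe-56; 8.79 MeV/nucleon

Fe-56: Σm = 26(1.00728) + 30(1.008665) = 56.449230 u; Δm = 0.528560 u; E_B = 492.35 MeV; E_B/A = 8.792 MeV
Se-80: Σm = 34(1.00728) + 46(1.008665) = 80.646110 u; Δm = 0.748240 u; E_B = 696.98 MeV; E_B/A = 8.712 MeV
Fe-56 has the higher binding energy per nucleon, so it is the more tightly bound nucleus.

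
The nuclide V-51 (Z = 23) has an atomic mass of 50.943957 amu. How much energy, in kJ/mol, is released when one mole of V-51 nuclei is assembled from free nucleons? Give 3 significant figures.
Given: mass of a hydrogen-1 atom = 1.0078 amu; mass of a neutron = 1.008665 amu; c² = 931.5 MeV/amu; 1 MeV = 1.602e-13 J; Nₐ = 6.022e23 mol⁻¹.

4.30e+10 kJ/mol

Σm = 23·m(¹H) + 28·m_n = 23.1794 + 28.242620 = 51.422020 amu
Mass defect Δm = 51.422020 − 50.943957 = 0.478063 amu
Converting to energy: 0.478063 amu × 931.5 MeV/amu = 445.316 MeV
Per nucleus in joules: 445.316 MeV × 1.602e-13 J/MeV = 7.1340e-11 J
Per mole: 7.1340e-11 J × 6.022e23 mol⁻¹ = 4.2961e+13 J/mol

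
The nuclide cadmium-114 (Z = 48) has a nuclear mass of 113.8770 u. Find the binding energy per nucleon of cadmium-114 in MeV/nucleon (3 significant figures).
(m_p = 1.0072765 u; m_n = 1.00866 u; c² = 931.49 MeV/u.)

Z = 48, so N = A − Z = 114 − 48 = 66.
Mass of separated nucleons = 48(1.0072765) + 66(1.00866) = 48.3492720 + 66.57156 = 114.9208320 u
Mass defect Δm = 114.9208320 − 113.8770 = 1.0438320 u
E_B = 1.0438320 × 931.49 = 972.319 MeV
Per nucleon: 972.319 / 114 = 8.529 MeV

8.53 MeV/nucleon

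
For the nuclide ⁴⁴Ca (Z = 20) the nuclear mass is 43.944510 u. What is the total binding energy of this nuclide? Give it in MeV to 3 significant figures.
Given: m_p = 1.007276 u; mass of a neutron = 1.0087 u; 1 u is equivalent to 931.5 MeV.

382 MeV

With 20 protons and 24 neutrons (A = 44):
Total constituent mass: 20 × 1.007276 + 24 × 1.0087 = 44.354320 u
The mass defect is 44.354320 − 43.944510 = 0.409810 u.
E_B = 0.409810 × 931.5 = 381.738 MeV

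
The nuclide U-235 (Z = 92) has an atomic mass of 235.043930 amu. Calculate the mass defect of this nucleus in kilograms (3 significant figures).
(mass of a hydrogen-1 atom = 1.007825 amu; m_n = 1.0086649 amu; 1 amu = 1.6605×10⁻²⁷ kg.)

With 92 protons and 143 neutrons (A = 235):
Total constituent mass: 92 × 1.007825 + 143 × 1.0086649 = 236.9589807 amu
Δm = 236.9589807 − 235.043930 = 1.9150507 amu
In SI units: 1.9150507 amu × 1.6605×10⁻²⁷ kg/amu = 3.1799e-27 kg

3.18e-27 kg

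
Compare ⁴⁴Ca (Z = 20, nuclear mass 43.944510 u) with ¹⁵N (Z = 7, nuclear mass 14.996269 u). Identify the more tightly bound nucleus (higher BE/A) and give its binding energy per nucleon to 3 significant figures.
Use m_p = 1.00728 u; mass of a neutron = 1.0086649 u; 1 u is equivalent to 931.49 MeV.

⁴⁴Ca: Σm = 20(1.00728) + 24(1.0086649) = 44.3535576 u; Δm = 0.4090476 u; E_B = 381.02 MeV; E_B/A = 8.660 MeV
¹⁵N: Σm = 7(1.00728) + 8(1.0086649) = 15.1202792 u; Δm = 0.1240102 u; E_B = 115.51 MeV; E_B/A = 7.701 MeV
⁴⁴Ca has the higher binding energy per nucleon, so it is the more tightly bound nucleus.

⁴⁴Ca; 8.66 MeV/nucleon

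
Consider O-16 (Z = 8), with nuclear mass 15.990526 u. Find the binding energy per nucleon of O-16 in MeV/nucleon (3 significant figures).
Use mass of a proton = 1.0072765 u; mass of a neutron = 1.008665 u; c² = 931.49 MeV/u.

The nucleus contains 8 protons and 16 − 8 = 8 neutrons.
Total constituent mass: 8 × 1.0072765 + 8 × 1.008665 = 16.1275320 u
The mass defect is 16.1275320 − 15.990526 = 0.1370060 u.
Converting to energy: 0.1370060 u × 931.49 MeV/u = 127.620 MeV
Dividing by A = 16 gives 7.976 MeV per nucleon.

7.98 MeV/nucleon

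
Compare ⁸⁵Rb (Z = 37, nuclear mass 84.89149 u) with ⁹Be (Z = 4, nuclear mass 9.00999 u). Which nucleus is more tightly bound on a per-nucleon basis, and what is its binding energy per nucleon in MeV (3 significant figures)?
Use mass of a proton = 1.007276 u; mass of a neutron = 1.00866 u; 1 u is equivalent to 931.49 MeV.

⁸⁵Rb: Σm = 37(1.007276) + 48(1.00866) = 85.684892 u; Δm = 0.793402 u; E_B = 739.05 MeV; E_B/A = 8.6947 MeV
⁹Be: Σm = 4(1.007276) + 5(1.00866) = 9.072404 u; Δm = 0.062414 u; E_B = 58.138 MeV; E_B/A = 6.460 MeV
⁸⁵Rb has the higher binding energy per nucleon, so it is the more tightly bound nucleus.

⁸⁵Rb; 8.69 MeV/nucleon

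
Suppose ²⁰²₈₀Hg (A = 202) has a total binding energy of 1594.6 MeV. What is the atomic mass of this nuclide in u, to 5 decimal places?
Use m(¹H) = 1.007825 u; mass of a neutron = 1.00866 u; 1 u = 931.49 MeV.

201.97064 u

Mass defect = 1594.6 MeV / (931.49 MeV/u) = 1.7118810 u
Constituent mass = 80(1.007825) + 122(1.00866) = 203.682520 u
Atomic mass = 203.682520 − 1.7118810 = 201.9706390 u ≈ 201.97064 u (to 5 decimal places)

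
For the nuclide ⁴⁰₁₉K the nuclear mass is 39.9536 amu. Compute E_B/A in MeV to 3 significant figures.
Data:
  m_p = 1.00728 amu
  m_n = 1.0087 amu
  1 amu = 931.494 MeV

8.56 MeV/nucleon

Σm = 19·m_p + 21·m_n = 19.13832 + 21.1827 = 40.32102 amu
Mass defect Δm = 40.32102 − 39.9536 = 0.36742 amu
E_B = 0.36742 × 931.494 = 342.250 MeV
BE/A = 342.250 MeV / 40 = 8.556 MeV/nucleon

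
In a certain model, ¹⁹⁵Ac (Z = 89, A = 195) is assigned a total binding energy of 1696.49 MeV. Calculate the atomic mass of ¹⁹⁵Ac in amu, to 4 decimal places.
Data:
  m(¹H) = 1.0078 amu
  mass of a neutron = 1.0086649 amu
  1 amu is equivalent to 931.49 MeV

194.7914 amu

Mass defect = 1696.49 MeV / (931.49 MeV/amu) = 1.821265 amu
Constituent mass = 89(1.0078) + 106(1.0086649) = 196.6126794 amu
Atomic mass = 196.6126794 − 1.821265 = 194.7914144 amu ≈ 194.7914 amu (to 4 decimal places)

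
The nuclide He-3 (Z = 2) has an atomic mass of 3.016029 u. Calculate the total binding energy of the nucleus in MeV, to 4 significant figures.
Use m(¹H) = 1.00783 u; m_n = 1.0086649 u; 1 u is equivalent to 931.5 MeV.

With 2 protons and 1 neutrons (A = 3):
Mass of separated nucleons = 2(1.00783) + 1(1.0086649) = 2.01566 + 1.0086649 = 3.0243249 u
Mass defect Δm = 3.0243249 − 3.016029 = 0.0082959 u
E_B = 0.0082959 × 931.5 = 7.72763 MeV

7.728 MeV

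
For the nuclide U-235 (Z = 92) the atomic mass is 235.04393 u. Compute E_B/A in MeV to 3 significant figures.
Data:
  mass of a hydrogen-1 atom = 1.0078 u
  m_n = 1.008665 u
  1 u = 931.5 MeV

With 92 protons and 143 neutrons (A = 235):
Mass of separated nucleons = 92(1.0078) + 143(1.008665) = 92.7176 + 144.239095 = 236.956695 u
The mass defect is 236.956695 − 235.04393 = 1.912765 u.
Converting to energy: 1.912765 u × 931.5 MeV/u = 1781.74 MeV
Dividing by A = 235 gives 7.582 MeV per nucleon.

7.58 MeV/nucleon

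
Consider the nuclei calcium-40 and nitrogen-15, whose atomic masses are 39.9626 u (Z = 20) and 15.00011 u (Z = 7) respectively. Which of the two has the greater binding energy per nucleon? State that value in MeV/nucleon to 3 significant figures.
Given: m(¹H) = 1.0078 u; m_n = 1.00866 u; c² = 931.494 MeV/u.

calcium-40; 8.54 MeV/nucleon

calcium-40: Σm = 20(1.0078) + 20(1.00866) = 40.32920 u; Δm = 0.36660 u; E_B = 341.49 MeV; E_B/A = 8.537 MeV
nitrogen-15: Σm = 7(1.0078) + 8(1.00866) = 15.12388 u; Δm = 0.12377 u; E_B = 115.29 MeV; E_B/A = 7.686 MeV
calcium-40 has the higher binding energy per nucleon, so it is the more tightly bound nucleus.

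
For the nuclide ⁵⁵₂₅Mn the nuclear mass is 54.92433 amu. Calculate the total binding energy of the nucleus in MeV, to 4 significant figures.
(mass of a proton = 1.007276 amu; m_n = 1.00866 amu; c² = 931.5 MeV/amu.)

The nucleus contains 25 protons and 55 − 25 = 30 neutrons.
Σm = 25·m_p + 30·m_n = 25.181900 + 30.25980 = 55.441700 amu
Δm = 55.441700 − 54.92433 = 0.517370 amu
E_B = 0.517370 × 931.5 = 481.930 MeV

481.9 MeV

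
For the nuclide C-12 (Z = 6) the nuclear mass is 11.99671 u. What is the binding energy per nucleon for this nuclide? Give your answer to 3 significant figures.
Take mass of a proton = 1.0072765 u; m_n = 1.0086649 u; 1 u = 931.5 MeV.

7.68 MeV/nucleon

Mass of separated nucleons = 6(1.0072765) + 6(1.0086649) = 6.0436590 + 6.0519894 = 12.0956484 u
The mass defect is 12.0956484 − 11.99671 = 0.0989384 u.
E_B = 0.0989384 × 931.5 = 92.1611 MeV
Dividing by A = 12 gives 7.680 MeV per nucleon.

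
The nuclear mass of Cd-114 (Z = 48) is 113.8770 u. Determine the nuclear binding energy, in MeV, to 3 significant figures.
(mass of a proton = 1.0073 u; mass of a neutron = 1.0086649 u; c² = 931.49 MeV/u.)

The nucleus contains 48 protons and 114 − 48 = 66 neutrons.
Σm = 48·m_p + 66·m_n = 48.3504 + 66.5718834 = 114.9222834 u
Mass defect Δm = 114.9222834 − 113.8770 = 1.0452834 u
Binding energy = Δm·c² = 1.0452834 × 931.49 MeV/u = 973.671 MeV

974 MeV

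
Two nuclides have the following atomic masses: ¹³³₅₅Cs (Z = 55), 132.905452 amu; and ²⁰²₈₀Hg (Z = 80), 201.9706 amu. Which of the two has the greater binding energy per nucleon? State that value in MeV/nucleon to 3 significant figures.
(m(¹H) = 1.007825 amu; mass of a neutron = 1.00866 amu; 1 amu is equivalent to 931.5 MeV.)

¹³³₅₅Cs: Σm = 55(1.007825) + 78(1.00866) = 134.105855 amu; Δm = 1.200403 amu; E_B = 1118.18 MeV; E_B/A = 8.407 MeV
²⁰²₈₀Hg: Σm = 80(1.007825) + 122(1.00866) = 203.682520 amu; Δm = 1.711920 amu; E_B = 1594.65 MeV; E_B/A = 7.894 MeV
¹³³₅₅Cs has the higher binding energy per nucleon, so it is the more tightly bound nucleus.

¹³³₅₅Cs; 8.41 MeV/nucleon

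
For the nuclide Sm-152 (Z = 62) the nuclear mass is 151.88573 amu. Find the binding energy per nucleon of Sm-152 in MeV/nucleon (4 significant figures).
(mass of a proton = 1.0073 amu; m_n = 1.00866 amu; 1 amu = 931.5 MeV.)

8.250 MeV/nucleon

Total constituent mass: 62 × 1.0073 + 90 × 1.00866 = 153.23200 amu
Mass defect Δm = 153.23200 − 151.88573 = 1.34627 amu
Converting to energy: 1.34627 amu × 931.5 MeV/amu = 1254.05 MeV
Per nucleon: 1254.05 / 152 = 8.250 MeV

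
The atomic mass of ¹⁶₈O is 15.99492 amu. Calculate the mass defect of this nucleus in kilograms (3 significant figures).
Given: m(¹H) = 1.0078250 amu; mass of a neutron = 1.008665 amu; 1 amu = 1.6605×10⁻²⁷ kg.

With 8 protons and 8 neutrons (A = 16):
Total constituent mass: 8 × 1.0078250 + 8 × 1.008665 = 16.1319200 amu
Mass defect Δm = 16.1319200 − 15.99492 = 0.1370000 amu
In SI units: 0.1370000 amu × 1.6605×10⁻²⁷ kg/amu = 2.2749e-28 kg

2.27e-28 kg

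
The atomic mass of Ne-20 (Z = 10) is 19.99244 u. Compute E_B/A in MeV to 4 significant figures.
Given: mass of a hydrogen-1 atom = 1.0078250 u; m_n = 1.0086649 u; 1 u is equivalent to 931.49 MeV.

The nucleus contains 10 protons and 20 − 10 = 10 neutrons.
Mass of separated nucleons = 10(1.0078250) + 10(1.0086649) = 10.0782500 + 10.0866490 = 20.1648990 u
Δm = 20.1648990 − 19.99244 = 0.1724590 u
E_B = 0.1724590 × 931.49 = 160.644 MeV
BE/A = 160.644 MeV / 20 = 8.032 MeV/nucleon

8.032 MeV/nucleon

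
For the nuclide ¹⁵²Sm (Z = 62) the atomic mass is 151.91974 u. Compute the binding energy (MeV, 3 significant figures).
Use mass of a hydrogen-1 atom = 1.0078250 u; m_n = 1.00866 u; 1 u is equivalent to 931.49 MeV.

With 62 protons and 90 neutrons (A = 152):
Total constituent mass: 62 × 1.0078250 + 90 × 1.00866 = 153.2645500 u
The mass defect is 153.2645500 − 151.91974 = 1.3448100 u.
E_B = 1.3448100 × 931.49 = 1252.68 MeV

1250 MeV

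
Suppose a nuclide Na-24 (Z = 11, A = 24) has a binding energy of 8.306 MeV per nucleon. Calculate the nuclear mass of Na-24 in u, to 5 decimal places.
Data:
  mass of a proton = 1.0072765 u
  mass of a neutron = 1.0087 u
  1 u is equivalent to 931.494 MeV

Total binding energy = 24 × 8.306 = 199.344 MeV
Mass defect = 199.344 MeV / (931.494 MeV/u) = 0.2140046 u
Constituent mass = 11(1.0072765) + 13(1.0087) = 24.1931415 u
Nuclear mass = 24.1931415 − 0.2140046 = 23.9791369 u ≈ 23.97914 u (to 5 decimal places)

23.97914 u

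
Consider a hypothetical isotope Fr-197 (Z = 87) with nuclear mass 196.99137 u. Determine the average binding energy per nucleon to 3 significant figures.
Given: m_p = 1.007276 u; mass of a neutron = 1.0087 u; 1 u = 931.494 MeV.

Mass of separated nucleons = 87(1.007276) + 110(1.0087) = 87.633012 + 110.9570 = 198.590012 u
The mass defect is 198.590012 − 196.99137 = 1.598642 u.
E_B = 1.598642 × 931.494 = 1489.13 MeV
BE/A = 1489.13 MeV / 197 = 7.559 MeV/nucleon

7.56 MeV/nucleon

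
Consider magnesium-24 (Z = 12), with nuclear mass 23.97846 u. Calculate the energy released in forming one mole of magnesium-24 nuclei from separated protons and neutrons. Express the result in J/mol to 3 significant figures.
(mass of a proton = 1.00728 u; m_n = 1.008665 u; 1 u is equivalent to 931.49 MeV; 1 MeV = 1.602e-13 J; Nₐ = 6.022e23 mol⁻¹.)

The nucleus contains 12 protons and 24 − 12 = 12 neutrons.
Σm = 12·m_p + 12·m_n = 12.08736 + 12.103980 = 24.191340 u
The mass defect is 24.191340 − 23.97846 = 0.212880 u.
Converting to energy: 0.212880 u × 931.49 MeV/u = 198.296 MeV
Per nucleus in joules: 198.296 MeV × 1.602e-13 J/MeV = 3.1767e-11 J
Per mole: 3.1767e-11 J × 6.022e23 mol⁻¹ = 1.9130e+13 J/mol

1.91e+13 J/mol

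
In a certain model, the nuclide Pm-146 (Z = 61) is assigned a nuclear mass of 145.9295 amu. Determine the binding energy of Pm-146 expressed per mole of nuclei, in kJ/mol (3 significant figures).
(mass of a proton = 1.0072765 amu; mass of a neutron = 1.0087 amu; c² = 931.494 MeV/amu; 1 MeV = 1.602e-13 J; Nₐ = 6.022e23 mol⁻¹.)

1.13e+11 kJ/mol

Total constituent mass: 61 × 1.0072765 + 85 × 1.0087 = 147.1833665 amu
Δm = 147.1833665 − 145.9295 = 1.2538665 amu
Binding energy = Δm·c² = 1.2538665 × 931.494 MeV/amu = 1167.97 MeV
Per nucleus in joules: 1167.97 MeV × 1.602e-13 J/MeV = 1.8711e-10 J
Per mole: 1.8711e-10 J × 6.022e23 mol⁻¹ = 1.1268e+14 J/mol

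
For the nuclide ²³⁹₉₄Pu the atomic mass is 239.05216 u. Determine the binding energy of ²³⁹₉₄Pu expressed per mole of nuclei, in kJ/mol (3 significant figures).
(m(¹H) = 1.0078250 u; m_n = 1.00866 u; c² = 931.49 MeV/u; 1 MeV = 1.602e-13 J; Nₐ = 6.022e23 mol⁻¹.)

1.74e+11 kJ/mol

Z = 94, so N = A − Z = 239 − 94 = 145.
Mass of separated nucleons = 94(1.0078250) + 145(1.00866) = 94.7355500 + 146.25570 = 240.9912500 u
Mass defect Δm = 240.9912500 − 239.05216 = 1.9390900 u
Binding energy = Δm·c² = 1.9390900 × 931.49 MeV/u = 1806.24 MeV
Per nucleus in joules: 1806.24 MeV × 1.602e-13 J/MeV = 2.8936e-10 J
Per mole: 2.8936e-10 J × 6.022e23 mol⁻¹ = 1.7425e+14 J/mol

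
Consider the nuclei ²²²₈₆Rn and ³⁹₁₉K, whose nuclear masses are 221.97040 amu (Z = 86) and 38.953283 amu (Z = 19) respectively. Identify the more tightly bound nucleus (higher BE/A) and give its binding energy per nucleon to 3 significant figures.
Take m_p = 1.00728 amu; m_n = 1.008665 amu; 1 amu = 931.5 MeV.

³⁹₁₉K; 8.56 MeV/nucleon

²²²₈₆Rn: Σm = 86(1.00728) + 136(1.008665) = 223.804520 amu; Δm = 1.834120 amu; E_B = 1708.5 MeV; E_B/A = 7.696 MeV
³⁹₁₉K: Σm = 19(1.00728) + 20(1.008665) = 39.311620 amu; Δm = 0.358337 amu; E_B = 333.79 MeV; E_B/A = 8.559 MeV
³⁹₁₉K has the higher binding energy per nucleon, so it is the more tightly bound nucleus.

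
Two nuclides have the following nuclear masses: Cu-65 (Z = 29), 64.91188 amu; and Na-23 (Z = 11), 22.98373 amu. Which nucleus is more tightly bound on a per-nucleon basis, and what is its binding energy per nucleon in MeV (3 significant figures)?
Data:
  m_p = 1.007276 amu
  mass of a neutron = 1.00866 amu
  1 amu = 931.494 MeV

Cu-65; 8.75 MeV/nucleon

Cu-65: Σm = 29(1.007276) + 36(1.00866) = 65.522764 amu; Δm = 0.610884 amu; E_B = 569.03 MeV; E_B/A = 8.754 MeV
Na-23: Σm = 11(1.007276) + 12(1.00866) = 23.183956 amu; Δm = 0.200226 amu; E_B = 186.51 MeV; E_B/A = 8.109 MeV
Cu-65 has the higher binding energy per nucleon, so it is the more tightly bound nucleus.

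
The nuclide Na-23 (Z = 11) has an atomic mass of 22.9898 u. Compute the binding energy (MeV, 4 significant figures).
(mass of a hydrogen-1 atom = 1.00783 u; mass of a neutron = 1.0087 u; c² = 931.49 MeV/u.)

Mass of separated nucleons = 11(1.00783) + 12(1.0087) = 11.08613 + 12.1044 = 23.19053 u
The mass defect is 23.19053 − 22.9898 = 0.20073 u.
Binding energy = Δm·c² = 0.20073 × 931.49 MeV/u = 186.978 MeV

187.0 MeV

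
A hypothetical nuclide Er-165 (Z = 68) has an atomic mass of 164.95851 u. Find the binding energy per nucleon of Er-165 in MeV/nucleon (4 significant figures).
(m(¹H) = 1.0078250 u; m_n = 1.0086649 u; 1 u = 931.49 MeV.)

Σm = 68·m(¹H) + 97·m_n = 68.5321000 + 97.8404953 = 166.3725953 u
Δm = 166.3725953 − 164.95851 = 1.4140853 u
E_B = 1.4140853 × 931.49 = 1317.21 MeV
BE/A = 1317.21 MeV / 165 = 7.983 MeV/nucleon

7.983 MeV/nucleon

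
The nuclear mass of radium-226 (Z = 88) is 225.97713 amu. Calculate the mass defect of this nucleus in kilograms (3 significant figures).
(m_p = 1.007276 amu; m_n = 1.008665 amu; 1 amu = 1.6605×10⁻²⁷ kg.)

3.09e-27 kg

With 88 protons and 138 neutrons (A = 226):
Σm = 88·m_p + 138·m_n = 88.640288 + 139.195770 = 227.836058 amu
Δm = 227.836058 − 225.97713 = 1.858928 amu
In SI units: 1.858928 amu × 1.6605×10⁻²⁷ kg/amu = 3.0867e-27 kg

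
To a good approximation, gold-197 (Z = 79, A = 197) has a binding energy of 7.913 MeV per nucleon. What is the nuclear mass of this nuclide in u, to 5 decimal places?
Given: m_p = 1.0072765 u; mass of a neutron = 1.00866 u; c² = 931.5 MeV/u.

Total binding energy = 197 × 7.913 = 1558.861 MeV
Mass defect = 1558.861 MeV / (931.5 MeV/u) = 1.6734954 u
Constituent mass = 79(1.0072765) + 118(1.00866) = 198.5967235 u
Nuclear mass = 198.5967235 − 1.6734954 = 196.9232281 u ≈ 196.92323 u (to 5 decimal places)

196.92323 u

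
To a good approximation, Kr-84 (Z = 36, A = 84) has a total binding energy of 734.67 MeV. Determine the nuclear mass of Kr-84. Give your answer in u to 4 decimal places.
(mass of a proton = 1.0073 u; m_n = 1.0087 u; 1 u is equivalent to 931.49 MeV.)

83.8917 u

Mass defect = 734.67 MeV / (931.49 MeV/u) = 0.788704 u
Constituent mass = 36(1.0073) + 48(1.0087) = 84.6804 u
Nuclear mass = 84.6804 − 0.788704 = 83.891696 u ≈ 83.8917 u (to 4 decimal places)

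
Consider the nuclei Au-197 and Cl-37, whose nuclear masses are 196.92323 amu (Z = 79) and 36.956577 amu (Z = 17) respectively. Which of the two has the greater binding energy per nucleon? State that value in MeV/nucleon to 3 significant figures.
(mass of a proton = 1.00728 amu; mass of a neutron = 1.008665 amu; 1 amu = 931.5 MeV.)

Cl-37; 8.57 MeV/nucleon

Au-197: Σm = 79(1.00728) + 118(1.008665) = 198.597590 amu; Δm = 1.674360 amu; E_B = 1559.7 MeV; E_B/A = 7.917 MeV
Cl-37: Σm = 17(1.00728) + 20(1.008665) = 37.297060 amu; Δm = 0.340483 amu; E_B = 317.16 MeV; E_B/A = 8.572 MeV
Cl-37 has the higher binding energy per nucleon, so it is the more tightly bound nucleus.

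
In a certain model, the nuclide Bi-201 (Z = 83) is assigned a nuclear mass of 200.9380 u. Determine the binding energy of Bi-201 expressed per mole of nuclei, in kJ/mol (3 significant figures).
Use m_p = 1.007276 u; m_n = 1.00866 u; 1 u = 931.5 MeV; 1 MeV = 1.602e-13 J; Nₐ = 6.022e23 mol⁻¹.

1.52e+11 kJ/mol

Z = 83, so N = A − Z = 201 − 83 = 118.
Σm = 83·m_p + 118·m_n = 83.603908 + 119.02188 = 202.625788 u
Δm = 202.625788 − 200.9380 = 1.687788 u
Binding energy = Δm·c² = 1.687788 × 931.5 MeV/u = 1572.17 MeV
Per nucleus in joules: 1572.17 MeV × 1.602e-13 J/MeV = 2.5186e-10 J
Per mole: 2.5186e-10 J × 6.022e23 mol⁻¹ = 1.5167e+14 J/mol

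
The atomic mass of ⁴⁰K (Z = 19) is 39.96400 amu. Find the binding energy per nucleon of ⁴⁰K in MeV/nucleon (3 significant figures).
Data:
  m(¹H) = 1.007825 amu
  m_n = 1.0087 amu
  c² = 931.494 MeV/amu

8.56 MeV/nucleon

With 19 protons and 21 neutrons (A = 40):
Total constituent mass: 19 × 1.007825 + 21 × 1.0087 = 40.331375 amu
The mass defect is 40.331375 − 39.96400 = 0.367375 amu.
Converting to energy: 0.367375 amu × 931.494 MeV/amu = 342.208 MeV
Dividing by A = 40 gives 8.555 MeV per nucleon.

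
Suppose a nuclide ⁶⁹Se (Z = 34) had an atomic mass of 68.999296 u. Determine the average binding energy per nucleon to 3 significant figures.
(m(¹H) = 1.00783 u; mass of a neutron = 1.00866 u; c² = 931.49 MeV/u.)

Z = 34, so N = A − Z = 69 − 34 = 35.
Mass of separated nucleons = 34(1.00783) + 35(1.00866) = 34.26622 + 35.30310 = 69.56932 u
Δm = 69.56932 − 68.999296 = 0.570024 u
Converting to energy: 0.570024 u × 931.49 MeV/u = 530.972 MeV
Dividing by A = 69 gives 7.695 MeV per nucleon.

7.70 MeV/nucleon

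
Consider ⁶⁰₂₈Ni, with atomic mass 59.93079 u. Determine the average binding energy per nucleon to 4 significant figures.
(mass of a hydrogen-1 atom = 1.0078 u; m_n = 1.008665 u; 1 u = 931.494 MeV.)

Total constituent mass: 28 × 1.0078 + 32 × 1.008665 = 60.495680 u
The mass defect is 60.495680 − 59.93079 = 0.564890 u.
Converting to energy: 0.564890 u × 931.494 MeV/u = 526.192 MeV
BE/A = 526.192 MeV / 60 = 8.770 MeV/nucleon

8.770 MeV/nucleon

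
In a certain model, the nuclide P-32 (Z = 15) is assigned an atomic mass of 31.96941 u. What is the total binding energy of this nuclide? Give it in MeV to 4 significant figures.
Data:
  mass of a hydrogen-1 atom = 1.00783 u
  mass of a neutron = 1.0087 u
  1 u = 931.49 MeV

275.7 MeV

The nucleus contains 15 protons and 32 − 15 = 17 neutrons.
Mass of separated nucleons = 15(1.00783) + 17(1.0087) = 15.11745 + 17.1479 = 32.26535 u
Δm = 32.26535 − 31.96941 = 0.29594 u
E_B = 0.29594 × 931.49 = 275.665 MeV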